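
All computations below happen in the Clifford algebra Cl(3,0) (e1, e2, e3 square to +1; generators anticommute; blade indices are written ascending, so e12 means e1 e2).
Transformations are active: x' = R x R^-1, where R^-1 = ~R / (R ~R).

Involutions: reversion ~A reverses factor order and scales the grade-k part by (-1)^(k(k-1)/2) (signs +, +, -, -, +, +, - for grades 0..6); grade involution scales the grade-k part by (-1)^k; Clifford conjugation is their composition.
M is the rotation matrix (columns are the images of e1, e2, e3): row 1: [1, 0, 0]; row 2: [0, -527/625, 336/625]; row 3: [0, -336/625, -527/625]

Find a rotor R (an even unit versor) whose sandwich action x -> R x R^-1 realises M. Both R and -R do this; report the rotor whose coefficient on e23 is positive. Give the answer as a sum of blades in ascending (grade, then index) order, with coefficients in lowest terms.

Method: write R = a + b12*e12 + b13*e13 + b23*e23 with a^2 + b12^2 + b13^2 + b23^2 = 1 (so R^-1 = ~R). Expanding the columns R e_j ~R gives tr M = 4a^2 - 1 and, from the antisymmetric part, M21 - M12 = -4a*b12, M13 - M31 = 4a*b13, M32 - M23 = -4a*b23.
Here tr M = -429/625, so a^2 = (1 + tr M)/4 = 49/625 and a = ±7/25. Taking a = 7/25: M21 - M12 = 0, M13 - M31 = 0, M32 - M23 = -672/625, giving b12 = 0, b13 = 0, b23 = 24/25, i.e. R = 7/25 + 24/25*e23.
Its e23 coefficient is already positive.
Answer: 7/25 + 24/25*e23. Sheet selection: the two-to-one cover makes ±R indistinguishable at the matrix level (trace -429/625), so uniqueness comes from the required sign on e23.


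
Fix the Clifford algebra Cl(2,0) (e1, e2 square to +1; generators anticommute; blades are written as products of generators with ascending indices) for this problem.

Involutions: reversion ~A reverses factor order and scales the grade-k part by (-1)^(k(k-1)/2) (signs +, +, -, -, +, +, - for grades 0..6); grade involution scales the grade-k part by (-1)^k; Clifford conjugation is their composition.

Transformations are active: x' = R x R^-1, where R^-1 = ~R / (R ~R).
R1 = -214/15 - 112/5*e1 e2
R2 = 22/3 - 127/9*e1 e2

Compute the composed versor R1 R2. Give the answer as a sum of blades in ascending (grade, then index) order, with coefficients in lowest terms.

Distribute over the terms of R1 (each basis-blade product reordered to ascending indices, repeated generators contracted through their squares):
(-214/15) R2 = -4708/45 + 27178/135*e1 e2
(-112/5*e1 e2) R2 = -14224/45 - 2464/15*e1 e2
Summing the partial products and collecting blades:
Answer: -18932/45 + 5002/135*e1 e2


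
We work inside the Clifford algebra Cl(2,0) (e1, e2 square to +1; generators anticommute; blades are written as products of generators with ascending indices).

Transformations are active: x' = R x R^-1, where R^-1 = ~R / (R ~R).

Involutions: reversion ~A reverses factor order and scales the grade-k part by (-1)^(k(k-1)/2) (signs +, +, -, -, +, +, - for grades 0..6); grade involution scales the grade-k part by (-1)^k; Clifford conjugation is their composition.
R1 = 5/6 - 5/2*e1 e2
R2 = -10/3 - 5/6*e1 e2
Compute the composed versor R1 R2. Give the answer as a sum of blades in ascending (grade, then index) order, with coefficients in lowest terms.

Distribute over the terms of R1 (each basis-blade product reordered to ascending indices, repeated generators contracted through their squares):
(5/6) R2 = -25/9 - 25/36*e1 e2
(-5/2*e1 e2) R2 = -25/12 + 25/3*e1 e2
Summing the partial products and collecting blades:
Answer: -175/36 + 275/36*e1 e2


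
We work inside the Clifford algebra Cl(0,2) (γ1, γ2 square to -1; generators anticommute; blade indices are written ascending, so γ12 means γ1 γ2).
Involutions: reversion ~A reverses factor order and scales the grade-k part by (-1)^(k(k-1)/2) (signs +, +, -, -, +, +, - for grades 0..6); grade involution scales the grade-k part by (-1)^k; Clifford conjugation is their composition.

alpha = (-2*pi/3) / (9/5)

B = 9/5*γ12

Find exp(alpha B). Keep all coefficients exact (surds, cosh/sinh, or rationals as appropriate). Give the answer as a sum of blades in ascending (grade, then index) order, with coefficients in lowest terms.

B^2 = (9/5)^2*(γ12)^2 = 81/25*(-1) = -81/25 (a basis 2-blade squares to minus the product of its generators' squares).
B^2 = -81/25 — a negative square means the series sums to a rotation: l = 9/5, alpha*l = -2*pi/3, so exp(alpha B) = cos(-2*pi/3) + (sin(-2*pi/3)/(9/5))*B = -1/2 + (-5*sqrt(3)/18)*B.
Answer: -1/2 - sqrt(3)/2*γ12


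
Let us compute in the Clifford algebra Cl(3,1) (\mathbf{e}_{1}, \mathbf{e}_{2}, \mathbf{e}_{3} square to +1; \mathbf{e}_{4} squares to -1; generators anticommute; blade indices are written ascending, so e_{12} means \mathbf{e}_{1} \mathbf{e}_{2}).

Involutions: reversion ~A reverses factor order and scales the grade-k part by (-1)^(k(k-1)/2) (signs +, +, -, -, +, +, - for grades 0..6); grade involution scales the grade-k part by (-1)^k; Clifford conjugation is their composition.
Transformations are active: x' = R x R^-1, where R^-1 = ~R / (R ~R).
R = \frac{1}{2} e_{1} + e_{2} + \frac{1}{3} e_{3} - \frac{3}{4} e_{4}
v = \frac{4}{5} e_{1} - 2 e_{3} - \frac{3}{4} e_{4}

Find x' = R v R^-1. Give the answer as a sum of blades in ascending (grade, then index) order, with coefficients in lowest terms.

~R = \frac{1}{2} e_{1} + e_{2} + \frac{1}{3} e_{3} - \frac{3}{4} e_{4}, and R ~R = \frac{115}{144}, so R^-1 = ~R / (\frac{115}{144}).
R v = -\frac{199}{240} - \frac{4}{5} e_{12} - \frac{19}{15} e_{13} + \frac{9}{40} e_{14} - 2 e_{23} - \frac{3}{4} e_{24} - \frac{7}{4} e_{34}
Answer: -\frac{1057}{575} e_{1} - \frac{1194}{575} e_{2} + \frac{752}{575} e_{3} + \frac{5307}{2300} e_{4}


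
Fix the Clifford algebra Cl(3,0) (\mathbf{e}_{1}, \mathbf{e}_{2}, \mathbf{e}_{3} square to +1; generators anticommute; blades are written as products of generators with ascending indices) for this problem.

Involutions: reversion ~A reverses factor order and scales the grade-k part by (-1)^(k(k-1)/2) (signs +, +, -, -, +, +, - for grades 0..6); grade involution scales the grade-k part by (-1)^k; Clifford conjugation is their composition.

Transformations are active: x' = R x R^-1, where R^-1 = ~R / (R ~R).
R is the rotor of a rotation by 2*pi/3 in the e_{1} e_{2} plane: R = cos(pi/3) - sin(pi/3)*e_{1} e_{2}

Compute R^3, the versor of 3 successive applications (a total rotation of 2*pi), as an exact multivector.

Because a rotor carries half the rotation angle, composing 3 copies of this e_{1} e_{2}-plane rotor multiplies the phase: 3*(pi/3) = \pi, hence R^3 = cos(\pi) - sin(\pi)*e_{1} e_{2}.
cos(\pi) = -1 and sin(\pi) = 0, so R^3 = -1. The total rotation 2*pi is 1 full turn, so every vector returns to itself, yet the rotor is -1, on the OTHER sheet of the double cover (an odd number of 2*pi turns).
Answer: -1


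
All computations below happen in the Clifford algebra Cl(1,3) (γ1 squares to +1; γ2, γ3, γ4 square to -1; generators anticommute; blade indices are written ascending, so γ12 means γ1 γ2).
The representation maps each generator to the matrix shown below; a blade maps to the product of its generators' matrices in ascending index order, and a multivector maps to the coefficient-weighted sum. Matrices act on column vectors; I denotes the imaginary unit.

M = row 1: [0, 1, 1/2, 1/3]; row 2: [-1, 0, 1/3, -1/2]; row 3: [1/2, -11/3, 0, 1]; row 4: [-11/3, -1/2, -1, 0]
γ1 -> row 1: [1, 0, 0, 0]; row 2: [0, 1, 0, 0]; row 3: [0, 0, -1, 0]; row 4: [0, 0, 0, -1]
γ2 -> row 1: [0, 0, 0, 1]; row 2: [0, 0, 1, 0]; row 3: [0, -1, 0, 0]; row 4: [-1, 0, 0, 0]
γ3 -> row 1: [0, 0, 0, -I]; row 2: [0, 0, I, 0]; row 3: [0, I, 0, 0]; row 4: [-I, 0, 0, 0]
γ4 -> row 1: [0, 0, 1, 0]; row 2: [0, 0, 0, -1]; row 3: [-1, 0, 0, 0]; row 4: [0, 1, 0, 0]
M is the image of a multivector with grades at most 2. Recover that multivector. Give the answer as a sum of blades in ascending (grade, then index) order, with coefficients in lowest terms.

Method: the blade images are trace-orthogonal — tr(rho(e_A) rho(e_B)^-1) = 4 if A = B and 0 otherwise — and rho(e_A)^-1 = (e_A)^2 * rho(e_A) with (e_A)^2 = +1 or -1, so the coefficient of e_A in the preimage is (e_A)^2 * tr(M rho(e_A))/4.
Nonzero projections over blades of grade <= 2: γ2: (γ2)^2 = -1, tr(M rho(γ2)) = -8, coefficient 2; γ12: (γ12)^2 = +1, tr(M rho(γ12)) = -20/3, coefficient -5/3; γ14: (γ14)^2 = +1, tr(M rho(γ14)) = 2, coefficient 1/2; γ24: (γ24)^2 = -1, tr(M rho(γ24)) = -4, coefficient 1. Every other blade of grade <= 2 projects to 0.
Answer: 2*γ2 - 5/3*γ12 + 1/2*γ14 + γ24


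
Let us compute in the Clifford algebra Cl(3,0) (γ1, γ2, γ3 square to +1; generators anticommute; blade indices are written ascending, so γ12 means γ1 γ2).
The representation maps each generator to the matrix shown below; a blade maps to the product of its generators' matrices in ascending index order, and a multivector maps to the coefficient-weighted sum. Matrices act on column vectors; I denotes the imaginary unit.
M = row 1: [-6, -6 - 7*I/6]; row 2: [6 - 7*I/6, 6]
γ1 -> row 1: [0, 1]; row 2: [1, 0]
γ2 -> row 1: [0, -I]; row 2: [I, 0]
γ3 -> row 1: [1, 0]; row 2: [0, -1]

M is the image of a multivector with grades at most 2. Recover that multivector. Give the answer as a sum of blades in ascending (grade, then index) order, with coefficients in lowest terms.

Method: 1, rho(γ1), rho(γ2), rho(γ3) form a trace-orthogonal basis of the 2x2 complex matrices (tr(X Y) = 2 if X = Y, else 0), so M = m0*1 + m1*rho(γ1) + m2*rho(γ2) + m3*rho(γ3) with m0 = tr(M)/2 = 0, m1 = tr(M rho(γ1))/2 = -7*I/6, m2 = tr(M rho(γ2))/2 = -6*I, m3 = tr(M rho(γ3))/2 = -6.
Multiplying table entries, the bivector images are rho(γ12) = I*rho(γ3), rho(γ13) = -I*rho(γ2), rho(γ23) = I*rho(γ1); with real blade coefficients the real parts of m0..m3 are the coefficients of 1, γ1, γ2, γ3 and the imaginary parts give the bivectors (γ23: Im m1, γ13: -Im m2, γ12: Im m3).
Answer: -6*γ3 + 6*γ13 - 7/6*γ23


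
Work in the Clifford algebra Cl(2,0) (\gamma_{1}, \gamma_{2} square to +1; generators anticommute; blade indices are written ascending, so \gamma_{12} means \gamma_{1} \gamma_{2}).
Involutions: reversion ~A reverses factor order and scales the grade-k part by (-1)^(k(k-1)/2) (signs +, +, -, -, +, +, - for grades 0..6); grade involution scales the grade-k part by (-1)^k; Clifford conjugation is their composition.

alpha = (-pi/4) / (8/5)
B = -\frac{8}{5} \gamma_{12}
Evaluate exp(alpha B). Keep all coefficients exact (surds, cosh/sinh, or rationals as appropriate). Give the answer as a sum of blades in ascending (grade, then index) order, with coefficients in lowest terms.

B^2 = (-\frac{8}{5})^2*(\gamma_{12})^2 = \frac{64}{25}*(-1) = -\frac{64}{25} (a basis 2-blade squares to minus the product of its generators' squares).
B^2 = -\frac{64}{25} — since the square is negative, the closed form is circular: l = \frac{8}{5}, alpha*l = - \frac{\pi}{4}, so exp(alpha B) = cos(- \frac{\pi}{4}) + (sin(- \frac{\pi}{4})/(\frac{8}{5}))*B = \frac{\sqrt{2}}{2} + (- \frac{5 \sqrt{2}}{16})*B.
Answer: \frac{\sqrt{2}}{2} + \frac{\sqrt{2}}{2} \gamma_{12}


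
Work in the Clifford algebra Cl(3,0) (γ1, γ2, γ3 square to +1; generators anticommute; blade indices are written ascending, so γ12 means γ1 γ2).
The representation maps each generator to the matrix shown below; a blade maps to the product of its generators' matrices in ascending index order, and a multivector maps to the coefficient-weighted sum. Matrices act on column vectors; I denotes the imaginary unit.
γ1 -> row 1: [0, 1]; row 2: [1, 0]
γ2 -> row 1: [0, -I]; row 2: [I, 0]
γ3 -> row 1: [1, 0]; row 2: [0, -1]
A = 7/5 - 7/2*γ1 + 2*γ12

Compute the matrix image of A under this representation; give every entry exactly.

Bivector images (products of the table entries): rho(γ12) = rho(γ1)rho(γ2) = row 1: [I, 0]; row 2: [0, -I].
M = (7/5)*1 + (-7/2)*rho(γ1) + (2)*rho(γ12), summed entrywise (1 is the identity matrix):
Answer: row 1: [7/5 + 2*I, -7/2]; row 2: [-7/2, 7/5 - 2*I]


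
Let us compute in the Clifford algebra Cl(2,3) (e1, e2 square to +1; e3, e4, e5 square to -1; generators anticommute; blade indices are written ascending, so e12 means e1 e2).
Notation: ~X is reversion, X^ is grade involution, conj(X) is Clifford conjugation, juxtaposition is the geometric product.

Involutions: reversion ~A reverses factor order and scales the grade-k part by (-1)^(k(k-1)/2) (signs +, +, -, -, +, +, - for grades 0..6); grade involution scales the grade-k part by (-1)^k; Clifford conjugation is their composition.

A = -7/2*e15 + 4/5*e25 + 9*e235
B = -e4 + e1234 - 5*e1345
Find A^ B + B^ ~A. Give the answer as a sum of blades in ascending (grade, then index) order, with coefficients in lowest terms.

first term: 35/2*e34 - 45*e124 - 25/2*e145 + 4/5*e245 + 4*e1234 - 4/5*e1345 - 25/2*e2345
second term: -35/2*e34 - 45*e124 - 25/2*e145 + 4/5*e245 + 4*e1234 - 4/5*e1345 - 25/2*e2345
Answer: -90*e124 - 25*e145 + 8/5*e245 + 8*e1234 - 8/5*e1345 - 25*e2345


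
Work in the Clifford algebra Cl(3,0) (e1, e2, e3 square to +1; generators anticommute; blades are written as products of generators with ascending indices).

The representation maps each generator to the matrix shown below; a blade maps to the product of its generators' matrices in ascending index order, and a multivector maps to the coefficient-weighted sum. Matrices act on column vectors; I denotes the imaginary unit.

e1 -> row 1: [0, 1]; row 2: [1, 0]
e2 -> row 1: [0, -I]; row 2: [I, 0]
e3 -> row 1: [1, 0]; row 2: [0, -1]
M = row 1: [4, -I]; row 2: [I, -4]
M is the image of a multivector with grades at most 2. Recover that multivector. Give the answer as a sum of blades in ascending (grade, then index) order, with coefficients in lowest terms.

Method: 1, rho(e1), rho(e2), rho(e3) form a trace-orthogonal basis of the 2x2 complex matrices (tr(X Y) = 2 if X = Y, else 0), so M = m0*1 + m1*rho(e1) + m2*rho(e2) + m3*rho(e3) with m0 = tr(M)/2 = 0, m1 = tr(M rho(e1))/2 = 0, m2 = tr(M rho(e2))/2 = 1, m3 = tr(M rho(e3))/2 = 4.
Multiplying table entries, the bivector images are rho(e1 e2) = I*rho(e3), rho(e1 e3) = -I*rho(e2), rho(e2 e3) = I*rho(e1); with real blade coefficients the real parts of m0..m3 are the coefficients of 1, e1, e2, e3 and the imaginary parts give the bivectors (e2 e3: Im m1, e1 e3: -Im m2, e1 e2: Im m3).
Answer: e2 + 4*e3


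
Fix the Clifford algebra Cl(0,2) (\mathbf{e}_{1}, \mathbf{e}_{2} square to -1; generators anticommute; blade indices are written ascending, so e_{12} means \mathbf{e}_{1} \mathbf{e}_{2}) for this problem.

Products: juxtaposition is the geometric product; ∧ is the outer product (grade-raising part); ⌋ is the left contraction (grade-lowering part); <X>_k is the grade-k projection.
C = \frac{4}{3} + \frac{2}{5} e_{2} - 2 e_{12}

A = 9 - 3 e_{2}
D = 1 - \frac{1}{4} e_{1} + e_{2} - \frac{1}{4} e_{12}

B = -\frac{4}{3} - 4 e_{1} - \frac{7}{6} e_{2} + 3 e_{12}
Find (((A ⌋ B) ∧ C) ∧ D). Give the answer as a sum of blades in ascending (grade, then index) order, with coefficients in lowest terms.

step 1: -\frac{31}{2} - 45 e_{1} - \frac{21}{2} e_{2} + 27 e_{12}
step 2: -\frac{62}{3} - 60 e_{1} - \frac{101}{5} e_{2} + 49 e_{12}
step 3: -\frac{62}{3} - \frac{329}{6} e_{1} - \frac{613}{15} e_{2} - \frac{653}{60} e_{12}
Answer: -\frac{62}{3} - \frac{329}{6} e_{1} - \frac{613}{15} e_{2} - \frac{653}{60} e_{12}


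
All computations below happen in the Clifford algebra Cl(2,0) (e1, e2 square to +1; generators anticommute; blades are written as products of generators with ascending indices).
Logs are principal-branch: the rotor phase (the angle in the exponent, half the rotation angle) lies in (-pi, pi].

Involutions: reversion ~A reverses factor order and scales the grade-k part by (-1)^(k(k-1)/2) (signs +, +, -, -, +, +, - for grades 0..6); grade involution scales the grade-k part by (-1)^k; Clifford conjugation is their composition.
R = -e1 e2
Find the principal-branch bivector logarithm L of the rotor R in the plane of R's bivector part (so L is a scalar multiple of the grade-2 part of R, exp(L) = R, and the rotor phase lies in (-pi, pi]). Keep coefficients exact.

The scalar part of R is 0, which fixes the principal-branch rotor phase; the unit plane is then the bivector part divided by the sine of that phase, and L is that plane scaled by the phase.
Concretely: cos(phase) = 0 gives phase = ±pi/2, and since phase/sin(phase) is even the sign is immaterial: L = (phase/sin(phase)) * <R>_2 = (pi/2) * <R>_2.
Answer: -pi/2*e1 e2


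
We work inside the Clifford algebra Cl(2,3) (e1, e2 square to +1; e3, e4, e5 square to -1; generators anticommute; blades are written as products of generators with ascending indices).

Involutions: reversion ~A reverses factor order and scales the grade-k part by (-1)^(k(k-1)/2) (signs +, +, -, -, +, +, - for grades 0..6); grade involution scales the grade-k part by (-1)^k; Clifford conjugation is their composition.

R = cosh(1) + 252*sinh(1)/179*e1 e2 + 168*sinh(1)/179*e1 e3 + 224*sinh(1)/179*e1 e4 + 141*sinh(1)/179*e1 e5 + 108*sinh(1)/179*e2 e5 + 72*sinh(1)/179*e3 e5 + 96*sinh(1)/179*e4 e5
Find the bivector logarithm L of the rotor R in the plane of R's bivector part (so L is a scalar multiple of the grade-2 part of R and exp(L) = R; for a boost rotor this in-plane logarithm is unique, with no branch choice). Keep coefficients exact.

The scalar part of R is cosh(1), so cosh pins the rapidity up to sign — the sign comes from the bivector part; dividing that part by sinh of the rapidity yields the plane, and the in-plane L = rapidity * plane is unique because the two sign choices cancel.
Concretely: cosh(rapidity) = cosh(1) gives rapidity = ±1, and since rapidity/sinh(rapidity) is even the sign is immaterial: L = (rapidity/sinh(rapidity)) * <R>_2 = (1/sinh(1)) * <R>_2.
Answer: 252/179*e1 e2 + 168/179*e1 e3 + 224/179*e1 e4 + 141/179*e1 e5 + 108/179*e2 e5 + 72/179*e3 e5 + 96/179*e4 e5


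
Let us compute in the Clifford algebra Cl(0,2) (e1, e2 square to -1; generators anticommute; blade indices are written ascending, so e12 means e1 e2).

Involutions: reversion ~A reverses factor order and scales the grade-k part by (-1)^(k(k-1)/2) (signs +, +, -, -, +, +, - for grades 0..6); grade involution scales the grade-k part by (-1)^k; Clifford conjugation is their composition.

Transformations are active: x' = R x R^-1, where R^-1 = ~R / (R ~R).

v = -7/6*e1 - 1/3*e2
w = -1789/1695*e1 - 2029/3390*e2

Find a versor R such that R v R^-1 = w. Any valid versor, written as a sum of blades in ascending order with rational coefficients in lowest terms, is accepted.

Take R = v + w = -2511/1130*e1 - 1053/1130*e2. Because q(v) = q(w) = -53/36, conjugation by R sends v exactly to w.
Answer: -2511/1130*e1 - 1053/1130*e2


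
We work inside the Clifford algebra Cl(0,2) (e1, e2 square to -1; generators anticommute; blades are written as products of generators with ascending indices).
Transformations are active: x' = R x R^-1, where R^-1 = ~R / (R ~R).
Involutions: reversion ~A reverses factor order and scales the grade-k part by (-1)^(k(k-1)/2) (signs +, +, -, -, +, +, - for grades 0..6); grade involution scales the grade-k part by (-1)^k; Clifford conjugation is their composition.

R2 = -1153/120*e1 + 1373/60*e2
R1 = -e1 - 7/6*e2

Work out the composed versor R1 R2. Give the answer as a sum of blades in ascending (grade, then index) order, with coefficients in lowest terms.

Distribute over the terms of R1 (each basis-blade product reordered to ascending indices, repeated generators contracted through their squares):
(-e1) R2 = -1153/120 - 1373/60*e1 e2
(-7/6*e2) R2 = 9611/360 - 8071/720*e1 e2
Summing the partial products and collecting blades:
Answer: 769/45 - 24547/720*e1 e2


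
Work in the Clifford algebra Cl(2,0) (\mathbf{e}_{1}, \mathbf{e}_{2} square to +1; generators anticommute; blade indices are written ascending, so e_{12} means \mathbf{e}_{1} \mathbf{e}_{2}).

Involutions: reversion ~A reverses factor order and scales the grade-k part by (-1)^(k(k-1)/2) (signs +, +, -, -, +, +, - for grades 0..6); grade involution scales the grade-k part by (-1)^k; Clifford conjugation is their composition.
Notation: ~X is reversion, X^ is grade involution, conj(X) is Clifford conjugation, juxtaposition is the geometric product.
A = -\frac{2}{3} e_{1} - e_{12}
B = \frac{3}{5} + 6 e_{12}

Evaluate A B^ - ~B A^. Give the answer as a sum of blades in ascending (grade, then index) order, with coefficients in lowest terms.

first term: 6 - \frac{2}{5} e_{1} - 4 e_{2} - \frac{3}{5} e_{12}
second term: -6 + \frac{2}{5} e_{1} + 4 e_{2} - \frac{3}{5} e_{12}
Answer: 12 - \frac{4}{5} e_{1} - 8 e_{2}


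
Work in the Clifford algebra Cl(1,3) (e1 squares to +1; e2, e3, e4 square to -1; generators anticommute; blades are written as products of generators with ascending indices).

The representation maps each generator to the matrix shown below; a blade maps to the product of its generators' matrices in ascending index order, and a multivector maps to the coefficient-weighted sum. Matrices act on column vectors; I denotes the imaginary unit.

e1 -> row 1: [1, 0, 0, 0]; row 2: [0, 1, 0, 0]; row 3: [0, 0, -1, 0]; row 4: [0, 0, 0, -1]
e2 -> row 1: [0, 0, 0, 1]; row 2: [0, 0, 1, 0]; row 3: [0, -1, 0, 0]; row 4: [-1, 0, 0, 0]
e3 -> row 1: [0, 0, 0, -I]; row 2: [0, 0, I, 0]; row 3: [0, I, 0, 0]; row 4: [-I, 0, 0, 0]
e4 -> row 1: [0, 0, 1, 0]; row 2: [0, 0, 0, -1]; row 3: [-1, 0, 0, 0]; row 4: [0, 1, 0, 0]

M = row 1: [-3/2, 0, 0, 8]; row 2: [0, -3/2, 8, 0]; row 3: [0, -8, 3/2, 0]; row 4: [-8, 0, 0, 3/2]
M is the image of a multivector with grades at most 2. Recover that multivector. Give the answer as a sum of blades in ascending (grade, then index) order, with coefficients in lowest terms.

Method: the blade images are trace-orthogonal — tr(rho(e_A) rho(e_B)^-1) = 4 if A = B and 0 otherwise — and rho(e_A)^-1 = (e_A)^2 * rho(e_A) with (e_A)^2 = +1 or -1, so the coefficient of e_A in the preimage is (e_A)^2 * tr(M rho(e_A))/4.
Nonzero projections over blades of grade <= 2: e1: (e1)^2 = +1, tr(M rho(e1)) = -6, coefficient -3/2; e2: (e2)^2 = -1, tr(M rho(e2)) = -32, coefficient 8. Every other blade of grade <= 2 projects to 0.
Answer: -3/2*e1 + 8*e2


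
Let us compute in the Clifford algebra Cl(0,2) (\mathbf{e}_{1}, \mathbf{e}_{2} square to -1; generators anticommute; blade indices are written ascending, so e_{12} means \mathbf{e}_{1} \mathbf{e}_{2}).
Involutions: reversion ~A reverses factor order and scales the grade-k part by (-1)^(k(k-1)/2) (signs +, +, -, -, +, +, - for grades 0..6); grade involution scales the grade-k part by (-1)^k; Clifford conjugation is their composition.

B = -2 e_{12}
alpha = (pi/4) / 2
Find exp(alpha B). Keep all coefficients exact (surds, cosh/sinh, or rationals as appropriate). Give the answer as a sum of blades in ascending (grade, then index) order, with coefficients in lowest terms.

B^2 = (-2)^2*(e_{12})^2 = 4*(-1) = -4 (a basis 2-blade squares to minus the product of its generators' squares).
B^2 = -4 — circular case — the even/odd split gives cos and sin: l = 2, alpha*l = \frac{\pi}{4}, so exp(alpha B) = cos(\frac{\pi}{4}) + (sin(\frac{\pi}{4})/2)*B = \frac{\sqrt{2}}{2} + (\frac{\sqrt{2}}{4})*B.
Answer: \frac{\sqrt{2}}{2} - \frac{\sqrt{2}}{2} e_{12}


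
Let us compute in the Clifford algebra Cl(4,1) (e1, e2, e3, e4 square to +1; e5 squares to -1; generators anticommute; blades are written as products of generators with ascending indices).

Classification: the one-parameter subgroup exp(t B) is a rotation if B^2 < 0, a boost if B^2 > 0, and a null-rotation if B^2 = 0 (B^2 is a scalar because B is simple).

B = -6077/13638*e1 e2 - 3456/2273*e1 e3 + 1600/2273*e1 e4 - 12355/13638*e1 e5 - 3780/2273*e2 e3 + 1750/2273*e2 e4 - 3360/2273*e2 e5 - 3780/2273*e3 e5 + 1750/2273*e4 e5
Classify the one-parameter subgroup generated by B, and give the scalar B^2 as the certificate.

B^2 term by term: the squares give (-6077/13638)^2*(e1 e2)^2 + (-3456/2273)^2*(e1 e3)^2 + (1600/2273)^2*(e1 e4)^2 + (-12355/13638)^2*(e1 e5)^2 + (-3780/2273)^2*(e2 e3)^2 + (1750/2273)^2*(e2 e4)^2 + (-3360/2273)^2*(e2 e5)^2 + (-3780/2273)^2*(e3 e5)^2 + (1750/2273)^2*(e4 e5)^2 = 36929929/185995044*(-1) + 11943936/5166529*(-1) + 2560000/5166529*(-1) + 152646025/185995044*(+1) + 14288400/5166529*(-1) + 3062500/5166529*(-1) + 11289600/5166529*(+1) + 14288400/5166529*(+1) + 3062500/5166529*(+1) = 0 (each basis 2-blade squares to minus the product of its generators' squares); cross terms between blades sharing an index anticommute and cancel; the commuting (index-disjoint) pairs give grade-4 terms 2*c*c'*(blade product), which cancel blade by blade — e1 e2 e3 e4: 12096000/5166529 - 12096000/5166529 = 0; e1 e2 e3 e5: 7657020/5166529 - 23224320/5166529 + 15567300/5166529 = 0; e1 e2 e4 e5: -10634750/15499587 + 10752000/5166529 - 21621250/15499587 = 0; e1 e3 e4 e5: -12096000/5166529 + 12096000/5166529 = 0; e2 e3 e4 e5: -13230000/5166529 + 13230000/5166529 = 0 — confirming B is simple. So B^2 = 0.
Answer: null-rotation, certificate B^2 = 0. One invariant decides it: the square 0 survives every conjugation, and its sign is exactly the classification.


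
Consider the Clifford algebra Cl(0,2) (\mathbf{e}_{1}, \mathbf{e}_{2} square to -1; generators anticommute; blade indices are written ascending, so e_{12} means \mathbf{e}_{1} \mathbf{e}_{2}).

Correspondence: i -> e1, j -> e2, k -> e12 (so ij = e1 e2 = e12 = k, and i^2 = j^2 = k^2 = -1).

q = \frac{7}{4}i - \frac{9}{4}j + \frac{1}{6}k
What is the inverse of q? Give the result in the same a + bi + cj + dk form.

In blades: q = \frac{7}{4} e_{1} - \frac{9}{4} e_{2} + \frac{1}{6} e_{12}.
With qbar = -\frac{7}{4} e_{1} + \frac{9}{4} e_{2} - \frac{1}{6} e_{12} (scalar fixed, mapped units negated), q qbar = \frac{587}{72} (the sum of squared coefficients), so q^-1 = qbar / (\frac{587}{72}) = -\frac{126}{587} e_{1} + \frac{162}{587} e_{2} - \frac{12}{587} e_{12}; translating back:
Answer: -\frac{126}{587}i + \frac{162}{587}j - \frac{12}{587}k


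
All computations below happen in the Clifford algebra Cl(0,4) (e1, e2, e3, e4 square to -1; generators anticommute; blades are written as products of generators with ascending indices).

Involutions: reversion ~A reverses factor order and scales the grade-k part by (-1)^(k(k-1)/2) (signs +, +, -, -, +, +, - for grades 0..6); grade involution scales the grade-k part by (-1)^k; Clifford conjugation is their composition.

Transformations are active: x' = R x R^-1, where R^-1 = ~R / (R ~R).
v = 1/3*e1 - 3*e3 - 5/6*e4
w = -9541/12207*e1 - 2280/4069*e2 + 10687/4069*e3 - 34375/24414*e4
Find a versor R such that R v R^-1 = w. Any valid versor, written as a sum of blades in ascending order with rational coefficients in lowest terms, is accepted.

Why this works: both vectors square to -353/36, so q(v) = q(w) and R = v + w = -1824/4069*e1 - 2280/4069*e2 - 1520/4069*e3 - 9120/4069*e4 carries v to w — its own direction survives, the complement (v - w)/2 flips.
Answer: -1824/4069*e1 - 2280/4069*e2 - 1520/4069*e3 - 9120/4069*e4


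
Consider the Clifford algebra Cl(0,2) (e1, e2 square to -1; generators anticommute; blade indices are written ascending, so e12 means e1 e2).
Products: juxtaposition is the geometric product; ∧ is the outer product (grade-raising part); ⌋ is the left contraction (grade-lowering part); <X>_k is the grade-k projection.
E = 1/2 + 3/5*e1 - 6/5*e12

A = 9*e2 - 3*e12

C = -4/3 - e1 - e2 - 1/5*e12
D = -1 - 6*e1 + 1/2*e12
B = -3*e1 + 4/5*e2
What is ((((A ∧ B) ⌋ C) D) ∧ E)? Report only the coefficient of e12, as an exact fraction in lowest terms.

step 1: 27*e12
step 2: 27/5
step 3: -27/5 - 162/5*e1 + 27/10*e12
step 4: -27/10 - 486/25*e1 + 783/100*e12
Answer: 783/100


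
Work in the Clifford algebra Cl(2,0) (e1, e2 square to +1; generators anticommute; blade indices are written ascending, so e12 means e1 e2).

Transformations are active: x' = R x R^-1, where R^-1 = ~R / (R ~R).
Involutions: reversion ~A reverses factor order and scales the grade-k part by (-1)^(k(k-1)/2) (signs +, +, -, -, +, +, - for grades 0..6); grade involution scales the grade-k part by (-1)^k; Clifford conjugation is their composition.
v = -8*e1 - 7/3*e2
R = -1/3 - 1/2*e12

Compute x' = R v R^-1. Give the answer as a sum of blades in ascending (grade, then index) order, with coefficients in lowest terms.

~R = -1/3 + 1/2*e12, and R ~R = 13/36, so R^-1 = ~R / (13/36).
R v = 23/6*e1 - 29/9*e2
Answer: 12/13*e1 + 323/39*e2


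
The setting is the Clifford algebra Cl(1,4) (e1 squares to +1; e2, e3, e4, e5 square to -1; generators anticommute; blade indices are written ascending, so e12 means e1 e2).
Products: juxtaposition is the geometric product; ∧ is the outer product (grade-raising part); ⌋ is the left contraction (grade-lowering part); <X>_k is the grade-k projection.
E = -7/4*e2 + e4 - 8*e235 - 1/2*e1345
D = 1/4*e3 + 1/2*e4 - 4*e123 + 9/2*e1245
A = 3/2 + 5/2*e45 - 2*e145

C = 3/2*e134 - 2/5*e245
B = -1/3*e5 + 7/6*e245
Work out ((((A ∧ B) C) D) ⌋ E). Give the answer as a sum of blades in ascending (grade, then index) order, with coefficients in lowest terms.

step 1: -1/2*e5 + 7/4*e245
step 2: -7/10 - 1/5*e24 - 21/8*e1235 + 3/4*e1345
step 3: 1/10*e2 - 7/40*e3 - 7/20*e4 + 21/2*e5 + 9/10*e15 - 27/8*e23 - 189/16*e34 + 14/5*e123 - 21/32*e125 - 4/5*e134 + 3/8*e135 - 3/16*e145 + 1/20*e234 + 3*e245 - 63/20*e1245 + 21/16*e12345
step 4: 21/40 - 3/32*e3 - 3/16*e4 - 137/5*e5 - 189/32*e15 + 84*e23 + 7/5*e25 - 9/20*e34 + 4/5*e35 - 21/4*e134 - 7/40*e135 + 7/80*e145
Answer: 21/40 - 3/32*e3 - 3/16*e4 - 137/5*e5 - 189/32*e15 + 84*e23 + 7/5*e25 - 9/20*e34 + 4/5*e35 - 21/4*e134 - 7/40*e135 + 7/80*e145


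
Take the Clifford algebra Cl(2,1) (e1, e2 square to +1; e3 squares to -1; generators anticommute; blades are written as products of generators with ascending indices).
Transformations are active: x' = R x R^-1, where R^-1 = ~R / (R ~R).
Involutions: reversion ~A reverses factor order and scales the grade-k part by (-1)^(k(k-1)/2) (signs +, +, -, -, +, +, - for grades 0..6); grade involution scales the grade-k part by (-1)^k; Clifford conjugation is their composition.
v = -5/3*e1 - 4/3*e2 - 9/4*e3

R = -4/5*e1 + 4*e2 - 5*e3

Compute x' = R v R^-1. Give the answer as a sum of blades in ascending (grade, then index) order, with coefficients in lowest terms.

~R = -4/5*e1 + 4*e2 - 5*e3, and R ~R = -209/25, so R^-1 = ~R / (-209/25).
R v = -61/4 + 116/15*e1 e2 - 98/15*e1 e3 - 47/3*e2 e3
Answer: -785/627*e1 + 9986/627*e2 - 13369/836*e3


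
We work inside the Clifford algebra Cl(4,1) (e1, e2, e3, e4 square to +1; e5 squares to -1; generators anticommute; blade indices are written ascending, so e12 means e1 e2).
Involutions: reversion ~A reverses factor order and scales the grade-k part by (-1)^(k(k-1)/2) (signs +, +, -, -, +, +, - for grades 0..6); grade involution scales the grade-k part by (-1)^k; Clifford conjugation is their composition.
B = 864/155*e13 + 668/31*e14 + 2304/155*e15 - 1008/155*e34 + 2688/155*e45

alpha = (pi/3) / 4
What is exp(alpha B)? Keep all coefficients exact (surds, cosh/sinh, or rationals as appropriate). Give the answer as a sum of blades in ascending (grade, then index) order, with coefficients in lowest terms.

B^2 term by term: the squares give (864/155)^2*(e13)^2 + (668/31)^2*(e14)^2 + (2304/155)^2*(e15)^2 + (-1008/155)^2*(e34)^2 + (2688/155)^2*(e45)^2 = 746496/24025*(-1) + 446224/961*(-1) + 5308416/24025*(+1) + 1016064/24025*(-1) + 7225344/24025*(+1) = -16 (each basis 2-blade squares to minus the product of its generators' squares); cross terms between blades sharing an index anticommute and cancel; the commuting (index-disjoint) pairs give grade-4 terms 2*c*c'*(blade product), which cancel blade by blade — e1345: 4644864/24025 - 4644864/24025 = 0 — confirming B is simple. So B^2 = -16.
B^2 = -16 — circular case — the even/odd split gives cos and sin: l = 4, alpha*l = pi/3, so exp(alpha B) = cos(pi/3) + (sin(pi/3)/4)*B = 1/2 + (sqrt(3)/8)*B.
Answer: 1/2 + 108*sqrt(3)/155*e13 + 167*sqrt(3)/62*e14 + 288*sqrt(3)/155*e15 - 126*sqrt(3)/155*e34 + 336*sqrt(3)/155*e45


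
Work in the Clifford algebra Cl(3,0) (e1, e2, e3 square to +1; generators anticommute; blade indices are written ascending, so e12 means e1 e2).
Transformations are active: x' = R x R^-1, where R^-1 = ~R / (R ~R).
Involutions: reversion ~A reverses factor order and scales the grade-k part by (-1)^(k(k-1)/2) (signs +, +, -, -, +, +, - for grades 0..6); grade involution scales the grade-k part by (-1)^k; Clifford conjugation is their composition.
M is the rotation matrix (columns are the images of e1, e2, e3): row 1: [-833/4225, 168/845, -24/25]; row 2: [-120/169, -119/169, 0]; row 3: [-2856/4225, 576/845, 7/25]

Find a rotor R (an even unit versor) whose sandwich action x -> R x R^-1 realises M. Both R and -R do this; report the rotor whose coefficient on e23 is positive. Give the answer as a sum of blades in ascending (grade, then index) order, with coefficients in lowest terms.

Method: write R = a + b12*e12 + b13*e13 + b23*e23 with a^2 + b12^2 + b13^2 + b23^2 = 1 (so R^-1 = ~R). Expanding the columns R e_j ~R gives tr M = 4a^2 - 1 and, from the antisymmetric part, M21 - M12 = -4a*b12, M13 - M31 = 4a*b13, M32 - M23 = -4a*b23.
Here tr M = -105/169, so a^2 = (1 + tr M)/4 = 16/169 and a = ±4/13. Taking a = 4/13: M21 - M12 = -768/845, M13 - M31 = -48/169, M32 - M23 = 576/845, giving b12 = 48/65, b13 = -3/13, b23 = -36/65, i.e. R = 4/13 + 48/65*e12 - 3/13*e13 - 36/65*e23.
Its e23 coefficient is negative, so report the other preimage -R.
Answer: -4/13 - 48/65*e12 + 3/13*e13 + 36/65*e23. Why the constraint matters: R and -R act identically through the sandwich — M has trace -105/169 either way — so only the sign condition on e23 picks one of the two preimages.


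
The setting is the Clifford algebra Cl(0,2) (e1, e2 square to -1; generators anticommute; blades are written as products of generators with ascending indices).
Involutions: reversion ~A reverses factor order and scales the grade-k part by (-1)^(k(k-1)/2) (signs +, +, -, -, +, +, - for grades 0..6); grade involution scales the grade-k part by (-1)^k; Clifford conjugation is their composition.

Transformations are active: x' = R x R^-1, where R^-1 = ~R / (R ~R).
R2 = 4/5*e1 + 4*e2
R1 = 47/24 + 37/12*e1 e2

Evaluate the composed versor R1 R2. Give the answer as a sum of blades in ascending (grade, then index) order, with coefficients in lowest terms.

Distribute over the terms of R1 (each basis-blade product reordered to ascending indices, repeated generators contracted through their squares):
(47/24) R2 = 47/30*e1 + 47/6*e2
(37/12*e1 e2) R2 = -37/3*e1 + 37/15*e2
Summing the partial products and collecting blades:
Answer: -323/30*e1 + 103/10*e2


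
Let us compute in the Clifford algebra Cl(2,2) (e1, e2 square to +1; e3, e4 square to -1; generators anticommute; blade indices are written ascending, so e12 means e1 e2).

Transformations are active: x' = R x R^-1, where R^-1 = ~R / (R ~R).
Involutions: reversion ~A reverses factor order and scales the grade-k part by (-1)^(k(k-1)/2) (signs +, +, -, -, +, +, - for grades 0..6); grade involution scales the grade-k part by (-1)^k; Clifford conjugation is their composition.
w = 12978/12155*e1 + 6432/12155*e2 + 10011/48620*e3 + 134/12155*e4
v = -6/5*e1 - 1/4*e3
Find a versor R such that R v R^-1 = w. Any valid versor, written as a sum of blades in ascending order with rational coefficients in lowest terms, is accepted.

Equal squares first: v^2 = w^2 = 551/400. Then v + w = -1608/12155*e1 + 6432/12155*e2 - 536/12155*e3 + 134/12155*e4 is a versor taking v to w, provided it is invertible.
Answer: -1608/12155*e1 + 6432/12155*e2 - 536/12155*e3 + 134/12155*e4


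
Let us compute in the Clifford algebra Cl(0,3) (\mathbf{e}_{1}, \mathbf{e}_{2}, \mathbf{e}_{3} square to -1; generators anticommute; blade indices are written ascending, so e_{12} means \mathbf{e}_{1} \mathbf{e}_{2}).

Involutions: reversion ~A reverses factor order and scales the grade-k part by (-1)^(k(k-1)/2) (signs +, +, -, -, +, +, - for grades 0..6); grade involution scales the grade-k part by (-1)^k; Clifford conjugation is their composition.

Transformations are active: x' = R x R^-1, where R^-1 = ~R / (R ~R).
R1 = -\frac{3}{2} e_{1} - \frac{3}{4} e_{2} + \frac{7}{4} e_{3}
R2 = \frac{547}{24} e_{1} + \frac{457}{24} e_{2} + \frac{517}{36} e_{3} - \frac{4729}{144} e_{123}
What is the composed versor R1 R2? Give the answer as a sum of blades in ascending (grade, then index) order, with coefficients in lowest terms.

Distribute over the terms of R1 (each basis-blade product reordered to ascending indices, repeated generators contracted through their squares):
(-\frac{3}{2} e_{1}) R2 = \frac{547}{16} - \frac{457}{16} e_{12} - \frac{517}{24} e_{13} - \frac{4729}{96} e_{23}
(-\frac{3}{4} e_{2}) R2 = \frac{457}{32} + \frac{547}{32} e_{12} + \frac{4729}{192} e_{13} - \frac{517}{48} e_{23}
(\frac{7}{4} e_{3}) R2 = -\frac{3619}{144} + \frac{33103}{576} e_{12} - \frac{3829}{96} e_{13} - \frac{3199}{96} e_{23}
Summing the partial products and collecting blades:
Answer: \frac{6721}{288} + \frac{26497}{576} e_{12} - \frac{2355}{64} e_{13} - \frac{4481}{48} e_{23}


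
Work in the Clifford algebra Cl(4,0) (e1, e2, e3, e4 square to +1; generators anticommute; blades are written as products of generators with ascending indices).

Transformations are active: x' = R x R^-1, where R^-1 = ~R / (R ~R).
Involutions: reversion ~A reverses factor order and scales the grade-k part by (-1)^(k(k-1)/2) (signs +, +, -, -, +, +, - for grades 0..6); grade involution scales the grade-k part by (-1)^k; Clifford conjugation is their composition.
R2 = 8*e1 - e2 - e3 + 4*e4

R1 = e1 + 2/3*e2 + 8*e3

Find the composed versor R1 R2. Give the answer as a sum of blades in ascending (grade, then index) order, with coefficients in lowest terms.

Distribute over the terms of R1 (each basis-blade product reordered to ascending indices, repeated generators contracted through their squares):
(e1) R2 = 8 - e1 e2 - e1 e3 + 4*e1 e4
(2/3*e2) R2 = -2/3 - 16/3*e1 e2 - 2/3*e2 e3 + 8/3*e2 e4
(8*e3) R2 = -8 - 64*e1 e3 + 8*e2 e3 + 32*e3 e4
Summing the partial products and collecting blades:
Answer: -2/3 - 19/3*e1 e2 - 65*e1 e3 + 4*e1 e4 + 22/3*e2 e3 + 8/3*e2 e4 + 32*e3 e4


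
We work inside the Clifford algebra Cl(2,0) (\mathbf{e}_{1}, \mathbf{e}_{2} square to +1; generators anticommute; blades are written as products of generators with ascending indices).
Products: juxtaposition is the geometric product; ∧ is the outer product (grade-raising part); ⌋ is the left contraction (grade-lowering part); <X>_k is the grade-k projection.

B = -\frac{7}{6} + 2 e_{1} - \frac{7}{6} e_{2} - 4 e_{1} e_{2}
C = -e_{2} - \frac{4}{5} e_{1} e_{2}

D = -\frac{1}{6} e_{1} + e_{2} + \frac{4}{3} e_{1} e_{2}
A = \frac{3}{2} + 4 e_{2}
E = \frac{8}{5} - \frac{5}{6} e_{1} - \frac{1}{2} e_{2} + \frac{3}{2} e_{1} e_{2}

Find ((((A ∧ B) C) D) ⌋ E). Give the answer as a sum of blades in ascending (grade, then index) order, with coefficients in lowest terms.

step 1: -\frac{7}{4} + 3 e_{1} - \frac{77}{12} e_{2} - 14 e_{1} e_{2}
step 2: -\frac{287}{60} + \frac{133}{15} e_{1} - \frac{13}{20} e_{2} - \frac{8}{5} e_{1} e_{2}
step 3: \frac{1}{180} + \frac{23}{360} e_{1} + \frac{1219}{180} e_{2} + \frac{857}{360} e_{1} e_{2}
step 4: -\frac{37807}{5400} - \frac{1372}{135} e_{1} + \frac{67}{720} e_{2} + \frac{1}{120} e_{1} e_{2}
Answer: -\frac{37807}{5400} - \frac{1372}{135} e_{1} + \frac{67}{720} e_{2} + \frac{1}{120} e_{1} e_{2}


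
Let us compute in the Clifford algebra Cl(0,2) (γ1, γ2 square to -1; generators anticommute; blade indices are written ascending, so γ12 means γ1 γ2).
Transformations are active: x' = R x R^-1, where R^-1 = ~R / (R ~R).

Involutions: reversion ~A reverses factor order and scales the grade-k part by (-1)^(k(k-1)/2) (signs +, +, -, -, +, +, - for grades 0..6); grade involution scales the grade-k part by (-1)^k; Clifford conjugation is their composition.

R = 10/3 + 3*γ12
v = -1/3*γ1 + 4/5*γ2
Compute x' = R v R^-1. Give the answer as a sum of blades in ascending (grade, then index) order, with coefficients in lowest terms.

~R = 10/3 - 3*γ12, and R ~R = 181/9, so R^-1 = ~R / (181/9).
R v = -158/45*γ1 + 5/3*γ2
Answer: -451/543*γ1 - 224/905*γ2


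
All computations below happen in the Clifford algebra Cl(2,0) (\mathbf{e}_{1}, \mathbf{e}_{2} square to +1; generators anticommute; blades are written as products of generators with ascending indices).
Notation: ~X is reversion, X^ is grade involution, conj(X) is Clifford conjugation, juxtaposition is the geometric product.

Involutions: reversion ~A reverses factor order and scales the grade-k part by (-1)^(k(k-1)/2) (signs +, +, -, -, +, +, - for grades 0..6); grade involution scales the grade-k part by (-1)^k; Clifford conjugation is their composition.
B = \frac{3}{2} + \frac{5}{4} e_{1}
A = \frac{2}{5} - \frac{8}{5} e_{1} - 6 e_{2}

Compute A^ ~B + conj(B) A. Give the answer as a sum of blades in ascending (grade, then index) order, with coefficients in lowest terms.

first term: \frac{13}{5} + \frac{29}{10} e_{1} + 9 e_{2} - \frac{15}{2} e_{1} e_{2}
second term: \frac{13}{5} - \frac{29}{10} e_{1} - 9 e_{2} + \frac{15}{2} e_{1} e_{2}
Answer: \frac{26}{5}
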